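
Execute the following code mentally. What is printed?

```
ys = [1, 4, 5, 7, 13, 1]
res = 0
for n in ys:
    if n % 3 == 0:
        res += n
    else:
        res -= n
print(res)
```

n=1: not %3==0, res = 0-1 = -1
n=4: not %3==0, res = (-1)-4 = -5
n=5: not %3==0, res = (-5)-5 = -10
n=7: not %3==0, res = (-10)-7 = -17
n=13: not %3==0, res = (-17)-13 = -30
n=1: not %3==0, res = (-30)-1 = -31

-31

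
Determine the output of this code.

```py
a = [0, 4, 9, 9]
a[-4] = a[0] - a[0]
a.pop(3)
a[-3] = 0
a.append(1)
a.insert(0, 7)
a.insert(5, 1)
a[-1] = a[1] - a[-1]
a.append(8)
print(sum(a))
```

a[-4] = a[0]-a[0] = 0-0 = 0 → [0, 4, 9, 9]
pop(3) removes 9 → [0, 4, 9]
a[-3] = 0 → [0, 4, 9]
append 1 → [0, 4, 9, 1]
insert 7 at 0 → [7, 0, 4, 9, 1]
insert 1 at 5 → [7, 0, 4, 9, 1, 1]
a[-1] = a[1]-a[-1] = 0-1 = -1 → [7, 0, 4, 9, 1, -1]
append 8 → [7, 0, 4, 9, 1, -1, 8]
sum = 28

28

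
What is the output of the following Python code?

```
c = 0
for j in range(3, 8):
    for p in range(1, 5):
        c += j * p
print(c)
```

j=3,p=1: c = 0+3 = 3
j=3,p=2: c = 3+6 = 9
j=3,p=3: c = 9+9 = 18
j=3,p=4: c = 18+12 = 30
j=4,p=1: c = 30+4 = 34
j=4,p=2: c = 34+8 = 42
j=4,p=3: c = 42+12 = 54
j=4,p=4: c = 54+16 = 70
j=5,p=1: c = 70+5 = 75
j=5,p=2: c = 75+10 = 85
j=5,p=3: c = 85+15 = 100
j=5,p=4: c = 100+20 = 120
j=6,p=1: c = 120+6 = 126
j=6,p=2: c = 126+12 = 138
j=6,p=3: c = 138+18 = 156
j=6,p=4: c = 156+24 = 180
j=7,p=1: c = 180+7 = 187
j=7,p=2: c = 187+14 = 201
j=7,p=3: c = 201+21 = 222
j=7,p=4: c = 222+28 = 250

250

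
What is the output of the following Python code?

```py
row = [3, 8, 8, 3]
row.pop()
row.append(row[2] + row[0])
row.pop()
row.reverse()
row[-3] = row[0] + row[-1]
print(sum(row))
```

22

pop() removes 3 → [3, 8, 8]
append row[2]+row[0] = 8+3 = 11 → [3, 8, 8, 11]
pop() removes 11 → [3, 8, 8]
reverse → [8, 8, 3]
row[-3] = row[0]+row[-1] = 8+3 = 11 → [11, 8, 3]
sum = 22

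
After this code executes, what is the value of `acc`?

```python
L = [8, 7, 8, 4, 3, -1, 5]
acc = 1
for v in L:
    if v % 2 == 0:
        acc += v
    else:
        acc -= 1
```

17

v=8: even, acc = 1+8 = 9
v=7: not even, acc = 9-1 = 8
v=8: even, acc = 8+8 = 16
v=4: even, acc = 16+4 = 20
v=3: not even, acc = 20-1 = 19
v=-1: not even, acc = 19-1 = 18
v=5: not even, acc = 18-1 = 17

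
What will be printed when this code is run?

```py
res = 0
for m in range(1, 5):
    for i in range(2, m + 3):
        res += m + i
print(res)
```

m=1,i=2: res = 0+3 = 3
m=1,i=3: res = 3+4 = 7
m=2,i=2: res = 7+4 = 11
m=2,i=3: res = 11+5 = 16
m=2,i=4: res = 16+6 = 22
m=3,i=2: res = 22+5 = 27
m=3,i=3: res = 27+6 = 33
m=3,i=4: res = 33+7 = 40
m=3,i=5: res = 40+8 = 48
m=4,i=2: res = 48+6 = 54
m=4,i=3: res = 54+7 = 61
m=4,i=4: res = 61+8 = 69
m=4,i=5: res = 69+9 = 78
m=4,i=6: res = 78+10 = 88

88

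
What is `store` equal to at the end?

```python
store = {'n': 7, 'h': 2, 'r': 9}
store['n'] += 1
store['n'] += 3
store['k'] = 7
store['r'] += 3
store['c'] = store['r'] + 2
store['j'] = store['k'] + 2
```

{'n': 11, 'h': 2, 'r': 12, 'k': 7, 'c': 14, 'j': 9}

store['n'] = 7+1 = 8 → {'n': 8, 'h': 2, 'r': 9}
store['n'] = 8+3 = 11 → {'n': 11, 'h': 2, 'r': 9}
store['k'] = 7 → {'n': 11, 'h': 2, 'r': 9, 'k': 7}
store['r'] = 9+3 = 12 → {'n': 11, 'h': 2, 'r': 12, 'k': 7}
store['c'] = store['r']+2 = 14 → {'n': 11, 'h': 2, 'r': 12, 'k': 7, 'c': 14}
store['j'] = store['k']+2 = 9 → {'n': 11, 'h': 2, 'r': 12, 'k': 7, 'c': 14, 'j': 9}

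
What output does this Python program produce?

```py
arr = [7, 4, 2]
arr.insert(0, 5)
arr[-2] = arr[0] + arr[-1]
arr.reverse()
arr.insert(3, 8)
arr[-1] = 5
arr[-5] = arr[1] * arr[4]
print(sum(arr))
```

62

insert 5 at 0 → [5, 7, 4, 2]
arr[-2] = arr[0]+arr[-1] = 5+2 = 7 → [5, 7, 7, 2]
reverse → [2, 7, 7, 5]
insert 8 at 3 → [2, 7, 7, 8, 5]
arr[-1] = 5 → [2, 7, 7, 8, 5]
arr[-5] = arr[1]*arr[4] = 7*5 = 35 → [35, 7, 7, 8, 5]
sum = 62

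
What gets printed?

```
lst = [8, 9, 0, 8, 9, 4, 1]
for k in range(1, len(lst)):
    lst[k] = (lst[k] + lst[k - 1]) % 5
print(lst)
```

k=1: lst[1] = (9+8)%5 = 2 → [8, 2, 0, 8, 9, 4, 1]
k=2: lst[2] = (0+2)%5 = 2 → [8, 2, 2, 8, 9, 4, 1]
k=3: lst[3] = (8+2)%5 = 0 → [8, 2, 2, 0, 9, 4, 1]
k=4: lst[4] = (9+0)%5 = 4 → [8, 2, 2, 0, 4, 4, 1]
k=5: lst[5] = (4+4)%5 = 3 → [8, 2, 2, 0, 4, 3, 1]
k=6: lst[6] = (1+3)%5 = 4 → [8, 2, 2, 0, 4, 3, 4]

[8, 2, 2, 0, 4, 3, 4]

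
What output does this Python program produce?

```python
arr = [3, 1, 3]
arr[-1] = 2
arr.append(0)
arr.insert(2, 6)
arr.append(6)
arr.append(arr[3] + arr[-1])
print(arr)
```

arr[-1] = 2 → [3, 1, 2]
append 0 → [3, 1, 2, 0]
insert 6 at 2 → [3, 1, 6, 2, 0]
append 6 → [3, 1, 6, 2, 0, 6]
append arr[3]+arr[-1] = 2+6 = 8 → [3, 1, 6, 2, 0, 6, 8]

[3, 1, 6, 2, 0, 6, 8]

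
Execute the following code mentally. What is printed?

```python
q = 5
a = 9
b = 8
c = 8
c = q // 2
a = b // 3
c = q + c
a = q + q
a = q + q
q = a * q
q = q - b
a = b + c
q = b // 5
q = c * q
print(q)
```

c = 5//2 = 2
a = 8//3 = 2
c = 5+2 = 7
a = 5+5 = 10
a = 5+5 = 10
q = 10*5 = 50
q = 50-8 = 42
a = 8+7 = 15
q = 8//5 = 1
q = 7*1 = 7

7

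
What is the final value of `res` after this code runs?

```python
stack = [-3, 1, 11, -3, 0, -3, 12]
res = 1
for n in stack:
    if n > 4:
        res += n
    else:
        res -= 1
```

n=-3: not >4, res = 1-1 = 0
n=1: not >4, res = 0-1 = -1
n=11: >4, res = (-1)+11 = 10
n=-3: not >4, res = 10-1 = 9
n=0: not >4, res = 9-1 = 8
n=-3: not >4, res = 8-1 = 7
n=12: >4, res = 7+12 = 19

19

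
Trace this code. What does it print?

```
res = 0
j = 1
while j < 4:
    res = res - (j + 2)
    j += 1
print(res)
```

-12

j=1: res = 0-3 = -3
j=2: res = (-3)-4 = -7
j=3: res = (-7)-5 = -12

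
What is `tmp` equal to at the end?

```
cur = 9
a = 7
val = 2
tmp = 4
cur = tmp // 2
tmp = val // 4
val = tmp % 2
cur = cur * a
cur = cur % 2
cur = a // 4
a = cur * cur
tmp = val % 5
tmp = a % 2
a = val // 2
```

1

cur = 4//2 = 2
tmp = 2//4 = 0
val = 0%2 = 0
cur = 2*7 = 14
cur = 14%2 = 0
cur = 7//4 = 1
a = 1*1 = 1
tmp = 0%5 = 0
tmp = 1%2 = 1
a = 0//2 = 0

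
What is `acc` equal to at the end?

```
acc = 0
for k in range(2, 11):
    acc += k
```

54

k=2: acc = 0+2 = 2
k=3: acc = 2+3 = 5
k=4: acc = 5+4 = 9
k=5: acc = 9+5 = 14
k=6: acc = 14+6 = 20
k=7: acc = 20+7 = 27
k=8: acc = 27+8 = 35
k=9: acc = 35+9 = 44
k=10: acc = 44+10 = 54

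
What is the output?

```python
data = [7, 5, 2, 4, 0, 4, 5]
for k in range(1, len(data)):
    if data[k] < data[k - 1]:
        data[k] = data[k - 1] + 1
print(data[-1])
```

k=1: 5<7, data[1] = 7+1 = 8 → [7, 8, 2, 4, 0, 4, 5]
k=2: 2<8, data[2] = 8+1 = 9 → [7, 8, 9, 4, 0, 4, 5]
k=3: 4<9, data[3] = 9+1 = 10 → [7, 8, 9, 10, 0, 4, 5]
k=4: 0<10, data[4] = 10+1 = 11 → [7, 8, 9, 10, 11, 4, 5]
k=5: 4<11, data[5] = 11+1 = 12 → [7, 8, 9, 10, 11, 12, 5]
k=6: 5<12, data[6] = 12+1 = 13 → [7, 8, 9, 10, 11, 12, 13]

13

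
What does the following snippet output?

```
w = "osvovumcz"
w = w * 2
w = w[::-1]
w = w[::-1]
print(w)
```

repeat ×2 → 'osvovumczosvovumcz'
reverse → 'zcmuvovsozcmuvovso'
reverse → 'osvovumczosvovumcz'

osvovumczosvovumcz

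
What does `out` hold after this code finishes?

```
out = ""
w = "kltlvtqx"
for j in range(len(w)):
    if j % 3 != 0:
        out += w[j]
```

j=0: skip
j=1: add 'l' → 'l'
j=2: add 't' → 'lt'
j=3: skip
j=4: add 'v' → 'ltv'
j=5: add 't' → 'ltvt'
j=6: skip
j=7: add 'x' → 'ltvtx'

'ltvtx'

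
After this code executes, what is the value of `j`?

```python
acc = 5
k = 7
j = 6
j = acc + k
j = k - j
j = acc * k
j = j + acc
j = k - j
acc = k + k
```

-33

j = 5+7 = 12
j = 7-12 = -5
j = 5*7 = 35
j = 35+5 = 40
j = 7-40 = -33
acc = 7+7 = 14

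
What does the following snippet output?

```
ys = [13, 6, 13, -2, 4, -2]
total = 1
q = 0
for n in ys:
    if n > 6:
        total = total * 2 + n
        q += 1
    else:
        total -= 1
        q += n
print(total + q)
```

46

n=13: >6, total = 1*2+13 = 15; q=1
n=6: not >6, total = 15-1 = 14; q=7
n=13: >6, total = 14*2+13 = 41; q=8
n=-2: not >6, total = 41-1 = 40; q=6
n=4: not >6, total = 40-1 = 39; q=10
n=-2: not >6, total = 39-1 = 38; q=8
total+q = 38+8 = 46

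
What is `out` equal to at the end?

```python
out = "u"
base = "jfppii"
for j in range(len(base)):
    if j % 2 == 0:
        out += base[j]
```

j=0: add 'j' → 'uj'
j=1: skip
j=2: add 'p' → 'ujp'
j=3: skip
j=4: add 'i' → 'ujpi'
j=5: skip

'ujpi'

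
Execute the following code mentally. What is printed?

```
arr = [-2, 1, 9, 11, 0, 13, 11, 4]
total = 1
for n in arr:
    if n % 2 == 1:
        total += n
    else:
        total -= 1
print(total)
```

43

n=-2: not odd, total = 1-1 = 0
n=1: odd, total = 0+1 = 1
n=9: odd, total = 1+9 = 10
n=11: odd, total = 10+11 = 21
n=0: not odd, total = 21-1 = 20
n=13: odd, total = 20+13 = 33
n=11: odd, total = 33+11 = 44
n=4: not odd, total = 44-1 = 43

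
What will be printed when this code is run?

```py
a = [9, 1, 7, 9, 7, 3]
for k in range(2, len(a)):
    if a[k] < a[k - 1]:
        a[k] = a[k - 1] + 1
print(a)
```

k=2: 7>=1, unchanged → [9, 1, 7, 9, 7, 3]
k=3: 9>=7, unchanged → [9, 1, 7, 9, 7, 3]
k=4: 7<9, a[4] = 9+1 = 10 → [9, 1, 7, 9, 10, 3]
k=5: 3<10, a[5] = 10+1 = 11 → [9, 1, 7, 9, 10, 11]

[9, 1, 7, 9, 10, 11]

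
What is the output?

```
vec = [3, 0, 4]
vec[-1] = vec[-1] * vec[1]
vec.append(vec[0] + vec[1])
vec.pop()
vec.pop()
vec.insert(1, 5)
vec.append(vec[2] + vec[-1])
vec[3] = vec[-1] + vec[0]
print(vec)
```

[3, 5, 0, 3]

vec[-1] = vec[-1]*vec[1] = 4*0 = 0 → [3, 0, 0]
append vec[0]+vec[1] = 3+0 = 3 → [3, 0, 0, 3]
pop() removes 3 → [3, 0, 0]
pop() removes 0 → [3, 0]
insert 5 at 1 → [3, 5, 0]
append vec[2]+vec[-1] = 0+0 = 0 → [3, 5, 0, 0]
vec[3] = vec[-1]+vec[0] = 0+3 = 3 → [3, 5, 0, 3]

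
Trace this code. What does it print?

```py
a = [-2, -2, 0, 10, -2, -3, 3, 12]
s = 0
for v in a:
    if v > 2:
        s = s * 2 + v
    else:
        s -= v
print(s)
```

110

v=-2: not >2, s = 0-(-2) = 2
v=-2: not >2, s = 2-(-2) = 4
v=0: not >2, s = 4-0 = 4
v=10: >2, s = 4*2+10 = 18
v=-2: not >2, s = 18-(-2) = 20
v=-3: not >2, s = 20-(-3) = 23
v=3: >2, s = 23*2+3 = 49
v=12: >2, s = 49*2+12 = 110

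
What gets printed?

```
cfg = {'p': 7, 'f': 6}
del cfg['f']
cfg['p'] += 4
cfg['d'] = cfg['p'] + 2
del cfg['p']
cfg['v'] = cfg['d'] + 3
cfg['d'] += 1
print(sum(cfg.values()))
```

del 'f' → {'p': 7}
cfg['p'] = 7+4 = 11 → {'p': 11}
cfg['d'] = cfg['p']+2 = 13 → {'p': 11, 'd': 13}
del 'p' → {'d': 13}
cfg['v'] = cfg['d']+3 = 16 → {'d': 13, 'v': 16}
cfg['d'] = 13+1 = 14 → {'d': 14, 'v': 16}
sum of values = 30

30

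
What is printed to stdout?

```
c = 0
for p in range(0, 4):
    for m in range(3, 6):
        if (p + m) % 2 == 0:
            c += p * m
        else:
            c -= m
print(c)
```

p=0,m=3: odd sum, c = 0-3 = -3
p=0,m=4: even sum, c = (-3)+0 = -3
p=0,m=5: odd sum, c = (-3)-5 = -8
p=1,m=3: even sum, c = (-8)+3 = -5
p=1,m=4: odd sum, c = (-5)-4 = -9
p=1,m=5: even sum, c = (-9)+5 = -4
p=2,m=3: odd sum, c = (-4)-3 = -7
p=2,m=4: even sum, c = (-7)+8 = 1
p=2,m=5: odd sum, c = 1-5 = -4
p=3,m=3: even sum, c = (-4)+9 = 5
p=3,m=4: odd sum, c = 5-4 = 1
p=3,m=5: even sum, c = 1+15 = 16

16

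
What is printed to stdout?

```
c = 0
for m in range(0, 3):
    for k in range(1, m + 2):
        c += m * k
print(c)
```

m=0,k=1: c = 0+0 = 0
m=1,k=1: c = 0+1 = 1
m=1,k=2: c = 1+2 = 3
m=2,k=1: c = 3+2 = 5
m=2,k=2: c = 5+4 = 9
m=2,k=3: c = 9+6 = 15

15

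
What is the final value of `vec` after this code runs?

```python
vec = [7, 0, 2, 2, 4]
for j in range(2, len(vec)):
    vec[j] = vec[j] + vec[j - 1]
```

j=2: vec[2] = 2+0 = 2 → [7, 0, 2, 2, 4]
j=3: vec[3] = 2+2 = 4 → [7, 0, 2, 4, 4]
j=4: vec[4] = 4+4 = 8 → [7, 0, 2, 4, 8]

[7, 0, 2, 4, 8]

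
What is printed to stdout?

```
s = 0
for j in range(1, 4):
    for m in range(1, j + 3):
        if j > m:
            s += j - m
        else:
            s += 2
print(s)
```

22

j=1,m=1: not 1>1, s = 0+2 = 2
j=1,m=2: not 1>2, s = 2+2 = 4
j=1,m=3: not 1>3, s = 4+2 = 6
j=2,m=1: 2>1, s = 6+1 = 7
j=2,m=2: not 2>2, s = 7+2 = 9
j=2,m=3: not 2>3, s = 9+2 = 11
j=2,m=4: not 2>4, s = 11+2 = 13
j=3,m=1: 3>1, s = 13+2 = 15
j=3,m=2: 3>2, s = 15+1 = 16
j=3,m=3: not 3>3, s = 16+2 = 18
j=3,m=4: not 3>4, s = 18+2 = 20
j=3,m=5: not 3>5, s = 20+2 = 22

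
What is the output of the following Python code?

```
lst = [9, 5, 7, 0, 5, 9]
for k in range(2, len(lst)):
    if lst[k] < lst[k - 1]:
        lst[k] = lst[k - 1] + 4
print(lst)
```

[9, 5, 7, 11, 15, 19]

k=2: 7>=5, unchanged → [9, 5, 7, 0, 5, 9]
k=3: 0<7, lst[3] = 7+4 = 11 → [9, 5, 7, 11, 5, 9]
k=4: 5<11, lst[4] = 11+4 = 15 → [9, 5, 7, 11, 15, 9]
k=5: 9<15, lst[5] = 15+4 = 19 → [9, 5, 7, 11, 15, 19]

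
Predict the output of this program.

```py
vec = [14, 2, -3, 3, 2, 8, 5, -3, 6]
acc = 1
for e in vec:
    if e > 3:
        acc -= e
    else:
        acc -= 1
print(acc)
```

-37

e=14: >3, acc = 1-14 = -13
e=2: not >3, acc = (-13)-1 = -14
e=-3: not >3, acc = (-14)-1 = -15
e=3: not >3, acc = (-15)-1 = -16
e=2: not >3, acc = (-16)-1 = -17
e=8: >3, acc = (-17)-8 = -25
e=5: >3, acc = (-25)-5 = -30
e=-3: not >3, acc = (-30)-1 = -31
e=6: >3, acc = (-31)-6 = -37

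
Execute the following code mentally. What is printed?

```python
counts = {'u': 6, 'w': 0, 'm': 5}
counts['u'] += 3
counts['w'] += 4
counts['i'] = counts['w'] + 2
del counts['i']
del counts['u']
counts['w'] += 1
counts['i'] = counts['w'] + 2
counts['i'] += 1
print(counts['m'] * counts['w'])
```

counts['u'] = 6+3 = 9 → {'u': 9, 'w': 0, 'm': 5}
counts['w'] = 0+4 = 4 → {'u': 9, 'w': 4, 'm': 5}
counts['i'] = counts['w']+2 = 6 → {'u': 9, 'w': 4, 'm': 5, 'i': 6}
del 'i' → {'u': 9, 'w': 4, 'm': 5}
del 'u' → {'w': 4, 'm': 5}
counts['w'] = 4+1 = 5 → {'w': 5, 'm': 5}
counts['i'] = counts['w']+2 = 7 → {'w': 5, 'm': 5, 'i': 7}
counts['i'] = 7+1 = 8 → {'w': 5, 'm': 5, 'i': 8}
counts['m']*counts['w'] = 5*5 = 25

25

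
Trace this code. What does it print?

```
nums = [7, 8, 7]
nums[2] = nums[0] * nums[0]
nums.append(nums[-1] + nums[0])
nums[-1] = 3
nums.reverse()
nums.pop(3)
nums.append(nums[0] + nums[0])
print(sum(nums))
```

nums[2] = nums[0]*nums[0] = 7*7 = 49 → [7, 8, 49]
append nums[-1]+nums[0] = 49+7 = 56 → [7, 8, 49, 56]
nums[-1] = 3 → [7, 8, 49, 3]
reverse → [3, 49, 8, 7]
pop(3) removes 7 → [3, 49, 8]
append nums[0]+nums[0] = 3+3 = 6 → [3, 49, 8, 6]
sum = 66

66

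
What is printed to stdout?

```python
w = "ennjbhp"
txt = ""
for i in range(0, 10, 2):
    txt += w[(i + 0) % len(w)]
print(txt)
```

enbpn

i=0: add w[0]='e' → 'e'
i=2: add w[2]='n' → 'en'
i=4: add w[4]='b' → 'enb'
i=6: add w[6]='p' → 'enbp'
i=8: add w[1]='n' → 'enbpn'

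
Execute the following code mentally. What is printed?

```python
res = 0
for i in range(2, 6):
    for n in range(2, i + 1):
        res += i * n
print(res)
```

i=2,n=2: res = 0+4 = 4
i=3,n=2: res = 4+6 = 10
i=3,n=3: res = 10+9 = 19
i=4,n=2: res = 19+8 = 27
i=4,n=3: res = 27+12 = 39
i=4,n=4: res = 39+16 = 55
i=5,n=2: res = 55+10 = 65
i=5,n=3: res = 65+15 = 80
i=5,n=4: res = 80+20 = 100
i=5,n=5: res = 100+25 = 125

125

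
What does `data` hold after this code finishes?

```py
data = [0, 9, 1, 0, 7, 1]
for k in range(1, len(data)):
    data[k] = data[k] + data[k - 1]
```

k=1: data[1] = 9+0 = 9 → [0, 9, 1, 0, 7, 1]
k=2: data[2] = 1+9 = 10 → [0, 9, 10, 0, 7, 1]
k=3: data[3] = 0+10 = 10 → [0, 9, 10, 10, 7, 1]
k=4: data[4] = 7+10 = 17 → [0, 9, 10, 10, 17, 1]
k=5: data[5] = 1+17 = 18 → [0, 9, 10, 10, 17, 18]

[0, 9, 10, 10, 17, 18]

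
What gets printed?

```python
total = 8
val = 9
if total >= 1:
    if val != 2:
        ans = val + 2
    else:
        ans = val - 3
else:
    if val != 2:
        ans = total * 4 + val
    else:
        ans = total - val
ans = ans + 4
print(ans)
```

total=8, val=9
total >= 1 is True; val != 2 is True
→ ans = val + 2 = 11
ans = 11+4 = 15

15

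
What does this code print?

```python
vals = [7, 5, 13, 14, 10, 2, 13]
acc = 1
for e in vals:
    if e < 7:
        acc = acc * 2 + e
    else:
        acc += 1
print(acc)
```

27

e=7: not <7, acc = 1+1 = 2
e=5: <7, acc = 2*2+5 = 9
e=13: not <7, acc = 9+1 = 10
e=14: not <7, acc = 10+1 = 11
e=10: not <7, acc = 11+1 = 12
e=2: <7, acc = 12*2+2 = 26
e=13: not <7, acc = 26+1 = 27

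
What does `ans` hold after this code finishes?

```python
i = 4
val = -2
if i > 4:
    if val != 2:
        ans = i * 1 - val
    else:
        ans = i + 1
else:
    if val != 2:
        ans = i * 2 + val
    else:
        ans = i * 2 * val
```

6

i=4, val=-2
i > 4 is False; val != 2 is True
→ ans = i * 2 + val = 6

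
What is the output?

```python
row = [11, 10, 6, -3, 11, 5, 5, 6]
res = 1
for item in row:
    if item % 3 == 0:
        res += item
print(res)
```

10

item=11: not %3==0
item=10: not %3==0
item=6: %3==0, res = 1+6 = 7
item=-3: %3==0, res = 7+(-3) = 4
item=11: not %3==0
item=5: not %3==0
item=5: not %3==0
item=6: %3==0, res = 4+6 = 10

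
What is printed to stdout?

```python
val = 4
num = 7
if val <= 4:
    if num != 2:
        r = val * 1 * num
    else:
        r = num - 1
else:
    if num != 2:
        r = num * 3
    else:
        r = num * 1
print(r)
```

val=4, num=7
val <= 4 is True; num != 2 is True
→ r = val * 1 * num = 28

28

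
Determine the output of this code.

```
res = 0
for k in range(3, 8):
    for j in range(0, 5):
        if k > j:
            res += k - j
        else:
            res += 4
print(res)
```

k=3,j=0: 3>0, res = 0+3 = 3
k=3,j=1: 3>1, res = 3+2 = 5
k=3,j=2: 3>2, res = 5+1 = 6
k=3,j=3: not 3>3, res = 6+4 = 10
k=3,j=4: not 3>4, res = 10+4 = 14
k=4,j=0: 4>0, res = 14+4 = 18
k=4,j=1: 4>1, res = 18+3 = 21
k=4,j=2: 4>2, res = 21+2 = 23
k=4,j=3: 4>3, res = 23+1 = 24
k=4,j=4: not 4>4, res = 24+4 = 28
k=5,j=0: 5>0, res = 28+5 = 33
k=5,j=1: 5>1, res = 33+4 = 37
k=5,j=2: 5>2, res = 37+3 = 40
k=5,j=3: 5>3, res = 40+2 = 42
k=5,j=4: 5>4, res = 42+1 = 43
k=6,j=0: 6>0, res = 43+6 = 49
k=6,j=1: 6>1, res = 49+5 = 54
k=6,j=2: 6>2, res = 54+4 = 58
k=6,j=3: 6>3, res = 58+3 = 61
k=6,j=4: 6>4, res = 61+2 = 63
k=7,j=0: 7>0, res = 63+7 = 70
k=7,j=1: 7>1, res = 70+6 = 76
k=7,j=2: 7>2, res = 76+5 = 81
k=7,j=3: 7>3, res = 81+4 = 85
k=7,j=4: 7>4, res = 85+3 = 88

88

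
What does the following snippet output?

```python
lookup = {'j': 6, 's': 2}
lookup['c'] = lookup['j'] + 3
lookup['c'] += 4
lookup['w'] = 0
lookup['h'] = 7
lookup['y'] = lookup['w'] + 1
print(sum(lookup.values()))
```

29

lookup['c'] = lookup['j']+3 = 9 → {'j': 6, 's': 2, 'c': 9}
lookup['c'] = 9+4 = 13 → {'j': 6, 's': 2, 'c': 13}
lookup['w'] = 0 → {'j': 6, 's': 2, 'c': 13, 'w': 0}
lookup['h'] = 7 → {'j': 6, 's': 2, 'c': 13, 'w': 0, 'h': 7}
lookup['y'] = lookup['w']+1 = 1 → {'j': 6, 's': 2, 'c': 13, 'w': 0, 'h': 7, 'y': 1}
sum of values = 29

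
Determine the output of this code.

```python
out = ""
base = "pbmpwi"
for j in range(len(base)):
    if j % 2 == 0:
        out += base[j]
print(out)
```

j=0: add 'p' → 'p'
j=1: skip
j=2: add 'm' → 'pm'
j=3: skip
j=4: add 'w' → 'pmw'
j=5: skip

pmw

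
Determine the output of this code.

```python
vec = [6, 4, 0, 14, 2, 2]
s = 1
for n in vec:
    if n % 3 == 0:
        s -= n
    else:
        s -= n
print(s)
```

n=6: %3==0, s = 1-6 = -5
n=4: not %3==0, s = (-5)-4 = -9
n=0: %3==0, s = (-9)-0 = -9
n=14: not %3==0, s = (-9)-14 = -23
n=2: not %3==0, s = (-23)-2 = -25
n=2: not %3==0, s = (-25)-2 = -27

-27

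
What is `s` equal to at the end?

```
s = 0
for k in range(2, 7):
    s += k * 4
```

80

k=2: s = 0+2*4 = 8
k=3: s = 8+3*4 = 20
k=4: s = 20+4*4 = 36
k=5: s = 36+5*4 = 56
k=6: s = 56+6*4 = 80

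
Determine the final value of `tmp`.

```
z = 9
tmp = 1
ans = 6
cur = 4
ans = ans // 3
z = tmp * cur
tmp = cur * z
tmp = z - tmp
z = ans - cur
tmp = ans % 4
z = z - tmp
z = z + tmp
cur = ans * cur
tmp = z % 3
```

1

ans = 6//3 = 2
z = 1*4 = 4
tmp = 4*4 = 16
tmp = 4-16 = -12
z = 2-4 = -2
tmp = 2%4 = 2
z = (-2)-2 = -4
z = (-4)+2 = -2
cur = 2*4 = 8
tmp = (-2)%3 = 1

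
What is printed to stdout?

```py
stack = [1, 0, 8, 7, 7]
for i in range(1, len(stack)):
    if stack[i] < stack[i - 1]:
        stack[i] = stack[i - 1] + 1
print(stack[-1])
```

i=1: 0<1, stack[1] = 1+1 = 2 → [1, 2, 8, 7, 7]
i=2: 8>=2, unchanged → [1, 2, 8, 7, 7]
i=3: 7<8, stack[3] = 8+1 = 9 → [1, 2, 8, 9, 7]
i=4: 7<9, stack[4] = 9+1 = 10 → [1, 2, 8, 9, 10]

10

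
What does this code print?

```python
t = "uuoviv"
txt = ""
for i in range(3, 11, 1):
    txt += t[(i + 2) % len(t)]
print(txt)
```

vuuovivu

i=3: add t[5]='v' → 'v'
i=4: add t[0]='u' → 'vu'
i=5: add t[1]='u' → 'vuu'
i=6: add t[2]='o' → 'vuuo'
i=7: add t[3]='v' → 'vuuov'
i=8: add t[4]='i' → 'vuuovi'
i=9: add t[5]='v' → 'vuuoviv'
i=10: add t[0]='u' → 'vuuovivu'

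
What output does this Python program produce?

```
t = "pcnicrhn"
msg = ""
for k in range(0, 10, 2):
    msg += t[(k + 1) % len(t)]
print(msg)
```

k=0: add t[1]='c' → 'c'
k=2: add t[3]='i' → 'ci'
k=4: add t[5]='r' → 'cir'
k=6: add t[7]='n' → 'cirn'
k=8: add t[1]='c' → 'cirnc'

cirnc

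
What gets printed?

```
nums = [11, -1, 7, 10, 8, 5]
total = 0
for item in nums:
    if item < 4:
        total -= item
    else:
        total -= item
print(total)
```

-40

item=11: not <4, total = 0-11 = -11
item=-1: <4, total = (-11)-(-1) = -10
item=7: not <4, total = (-10)-7 = -17
item=10: not <4, total = (-17)-10 = -27
item=8: not <4, total = (-27)-8 = -35
item=5: not <4, total = (-35)-5 = -40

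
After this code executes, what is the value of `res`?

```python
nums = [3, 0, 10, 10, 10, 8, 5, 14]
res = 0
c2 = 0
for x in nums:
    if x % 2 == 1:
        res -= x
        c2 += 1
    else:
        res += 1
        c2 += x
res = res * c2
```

-108

x=3: odd, res = 0-3 = -3; c2=1
x=0: not odd, res = (-3)+1 = -2; c2=1
x=10: not odd, res = (-2)+1 = -1; c2=11
x=10: not odd, res = (-1)+1 = 0; c2=21
x=10: not odd, res = 0+1 = 1; c2=31
x=8: not odd, res = 1+1 = 2; c2=39
x=5: odd, res = 2-5 = -3; c2=40
x=14: not odd, res = (-3)+1 = -2; c2=54
res*c2 = (-2)*54 = -108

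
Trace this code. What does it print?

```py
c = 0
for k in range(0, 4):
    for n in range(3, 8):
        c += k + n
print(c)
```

k=0,n=3: c = 0+3 = 3
k=0,n=4: c = 3+4 = 7
k=0,n=5: c = 7+5 = 12
k=0,n=6: c = 12+6 = 18
k=0,n=7: c = 18+7 = 25
k=1,n=3: c = 25+4 = 29
k=1,n=4: c = 29+5 = 34
k=1,n=5: c = 34+6 = 40
k=1,n=6: c = 40+7 = 47
k=1,n=7: c = 47+8 = 55
k=2,n=3: c = 55+5 = 60
k=2,n=4: c = 60+6 = 66
k=2,n=5: c = 66+7 = 73
k=2,n=6: c = 73+8 = 81
k=2,n=7: c = 81+9 = 90
k=3,n=3: c = 90+6 = 96
k=3,n=4: c = 96+7 = 103
k=3,n=5: c = 103+8 = 111
k=3,n=6: c = 111+9 = 120
k=3,n=7: c = 120+10 = 130

130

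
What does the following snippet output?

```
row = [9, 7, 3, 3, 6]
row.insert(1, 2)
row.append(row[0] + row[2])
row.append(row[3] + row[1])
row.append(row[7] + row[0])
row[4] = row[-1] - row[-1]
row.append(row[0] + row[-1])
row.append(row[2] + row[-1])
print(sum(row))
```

insert 2 at 1 → [9, 2, 7, 3, 3, 6]
append row[0]+row[2] = 9+7 = 16 → [9, 2, 7, 3, 3, 6, 16]
append row[3]+row[1] = 3+2 = 5 → [9, 2, 7, 3, 3, 6, 16, 5]
append row[7]+row[0] = 5+9 = 14 → [9, 2, 7, 3, 3, 6, 16, 5, 14]
row[4] = row[-1]-row[-1] = 14-14 = 0 → [9, 2, 7, 3, 0, 6, 16, 5, 14]
append row[0]+row[-1] = 9+14 = 23 → [9, 2, 7, 3, 0, 6, 16, 5, 14, 23]
append row[2]+row[-1] = 7+23 = 30 → [9, 2, 7, 3, 0, 6, 16, 5, 14, 23, 30]
sum = 115

115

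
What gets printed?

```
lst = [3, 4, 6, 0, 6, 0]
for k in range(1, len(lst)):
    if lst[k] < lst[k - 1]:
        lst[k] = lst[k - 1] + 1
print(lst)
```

[3, 4, 6, 7, 8, 9]

k=1: 4>=3, unchanged → [3, 4, 6, 0, 6, 0]
k=2: 6>=4, unchanged → [3, 4, 6, 0, 6, 0]
k=3: 0<6, lst[3] = 6+1 = 7 → [3, 4, 6, 7, 6, 0]
k=4: 6<7, lst[4] = 7+1 = 8 → [3, 4, 6, 7, 8, 0]
k=5: 0<8, lst[5] = 8+1 = 9 → [3, 4, 6, 7, 8, 9]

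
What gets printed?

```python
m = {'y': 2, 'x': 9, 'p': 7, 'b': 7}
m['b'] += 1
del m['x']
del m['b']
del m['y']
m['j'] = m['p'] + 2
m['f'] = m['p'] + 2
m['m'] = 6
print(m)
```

{'p': 7, 'j': 9, 'f': 9, 'm': 6}

m['b'] = 7+1 = 8 → {'y': 2, 'x': 9, 'p': 7, 'b': 8}
del 'x' → {'y': 2, 'p': 7, 'b': 8}
del 'b' → {'y': 2, 'p': 7}
del 'y' → {'p': 7}
m['j'] = m['p']+2 = 9 → {'p': 7, 'j': 9}
m['f'] = m['p']+2 = 9 → {'p': 7, 'j': 9, 'f': 9}
m['m'] = 6 → {'p': 7, 'j': 9, 'f': 9, 'm': 6}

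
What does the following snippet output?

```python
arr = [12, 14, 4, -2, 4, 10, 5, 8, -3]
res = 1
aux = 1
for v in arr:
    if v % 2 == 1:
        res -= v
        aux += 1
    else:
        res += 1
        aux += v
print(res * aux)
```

318

v=12: not odd, res = 1+1 = 2; aux=13
v=14: not odd, res = 2+1 = 3; aux=27
v=4: not odd, res = 3+1 = 4; aux=31
v=-2: not odd, res = 4+1 = 5; aux=29
v=4: not odd, res = 5+1 = 6; aux=33
v=10: not odd, res = 6+1 = 7; aux=43
v=5: odd, res = 7-5 = 2; aux=44
v=8: not odd, res = 2+1 = 3; aux=52
v=-3: odd, res = 3-(-3) = 6; aux=53
res*aux = 6*53 = 318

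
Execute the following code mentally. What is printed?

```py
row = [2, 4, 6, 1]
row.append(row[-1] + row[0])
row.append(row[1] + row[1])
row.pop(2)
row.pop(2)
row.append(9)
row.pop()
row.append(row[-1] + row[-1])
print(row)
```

[2, 4, 3, 8, 16]

append row[-1]+row[0] = 1+2 = 3 → [2, 4, 6, 1, 3]
append row[1]+row[1] = 4+4 = 8 → [2, 4, 6, 1, 3, 8]
pop(2) removes 6 → [2, 4, 1, 3, 8]
pop(2) removes 1 → [2, 4, 3, 8]
append 9 → [2, 4, 3, 8, 9]
pop() removes 9 → [2, 4, 3, 8]
append row[-1]+row[-1] = 8+8 = 16 → [2, 4, 3, 8, 16]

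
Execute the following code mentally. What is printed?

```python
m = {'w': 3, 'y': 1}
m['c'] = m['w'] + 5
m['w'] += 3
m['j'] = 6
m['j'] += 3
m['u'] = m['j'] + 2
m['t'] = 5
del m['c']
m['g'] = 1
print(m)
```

m['c'] = m['w']+5 = 8 → {'w': 3, 'y': 1, 'c': 8}
m['w'] = 3+3 = 6 → {'w': 6, 'y': 1, 'c': 8}
m['j'] = 6 → {'w': 6, 'y': 1, 'c': 8, 'j': 6}
m['j'] = 6+3 = 9 → {'w': 6, 'y': 1, 'c': 8, 'j': 9}
m['u'] = m['j']+2 = 11 → {'w': 6, 'y': 1, 'c': 8, 'j': 9, 'u': 11}
m['t'] = 5 → {'w': 6, 'y': 1, 'c': 8, 'j': 9, 'u': 11, 't': 5}
del 'c' → {'w': 6, 'y': 1, 'j': 9, 'u': 11, 't': 5}
m['g'] = 1 → {'w': 6, 'y': 1, 'j': 9, 'u': 11, 't': 5, 'g': 1}

{'w': 6, 'y': 1, 'j': 9, 'u': 11, 't': 5, 'g': 1}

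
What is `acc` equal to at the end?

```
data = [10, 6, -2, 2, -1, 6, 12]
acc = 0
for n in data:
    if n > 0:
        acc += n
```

36

n=10: >0, acc = 0+10 = 10
n=6: >0, acc = 10+6 = 16
n=-2: not >0
n=2: >0, acc = 16+2 = 18
n=-1: not >0
n=6: >0, acc = 18+6 = 24
n=12: >0, acc = 24+12 = 36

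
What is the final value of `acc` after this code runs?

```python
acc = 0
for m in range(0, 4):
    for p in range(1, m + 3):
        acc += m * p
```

m=0,p=1: acc = 0+0 = 0
m=0,p=2: acc = 0+0 = 0
m=1,p=1: acc = 0+1 = 1
m=1,p=2: acc = 1+2 = 3
m=1,p=3: acc = 3+3 = 6
m=2,p=1: acc = 6+2 = 8
m=2,p=2: acc = 8+4 = 12
m=2,p=3: acc = 12+6 = 18
m=2,p=4: acc = 18+8 = 26
m=3,p=1: acc = 26+3 = 29
m=3,p=2: acc = 29+6 = 35
m=3,p=3: acc = 35+9 = 44
m=3,p=4: acc = 44+12 = 56
m=3,p=5: acc = 56+15 = 71

71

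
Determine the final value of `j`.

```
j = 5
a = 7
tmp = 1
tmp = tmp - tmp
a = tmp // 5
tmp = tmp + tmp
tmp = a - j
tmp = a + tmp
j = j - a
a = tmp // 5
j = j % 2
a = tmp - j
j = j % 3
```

1

tmp = 1-1 = 0
a = 0//5 = 0
tmp = 0+0 = 0
tmp = 0-5 = -5
tmp = 0+(-5) = -5
j = 5-0 = 5
a = (-5)//5 = -1
j = 5%2 = 1
a = (-5)-1 = -6
j = 1%3 = 1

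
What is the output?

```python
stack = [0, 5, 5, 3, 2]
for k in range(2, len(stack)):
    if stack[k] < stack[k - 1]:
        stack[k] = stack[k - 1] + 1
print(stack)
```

[0, 5, 5, 6, 7]

k=2: 5>=5, unchanged → [0, 5, 5, 3, 2]
k=3: 3<5, stack[3] = 5+1 = 6 → [0, 5, 5, 6, 2]
k=4: 2<6, stack[4] = 6+1 = 7 → [0, 5, 5, 6, 7]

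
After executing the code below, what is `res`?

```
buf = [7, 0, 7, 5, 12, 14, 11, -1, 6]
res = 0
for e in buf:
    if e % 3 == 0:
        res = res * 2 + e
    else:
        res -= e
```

-122

e=7: not %3==0, res = 0-7 = -7
e=0: %3==0, res = (-7)*2+0 = -14
e=7: not %3==0, res = (-14)-7 = -21
e=5: not %3==0, res = (-21)-5 = -26
e=12: %3==0, res = (-26)*2+12 = -40
e=14: not %3==0, res = (-40)-14 = -54
e=11: not %3==0, res = (-54)-11 = -65
e=-1: not %3==0, res = (-65)-(-1) = -64
e=6: %3==0, res = (-64)*2+6 = -122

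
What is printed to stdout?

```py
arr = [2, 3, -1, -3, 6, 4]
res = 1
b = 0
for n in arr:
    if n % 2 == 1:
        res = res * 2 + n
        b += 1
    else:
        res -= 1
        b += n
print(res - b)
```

n=2: not odd, res = 1-1 = 0; b=2
n=3: odd, res = 0*2+3 = 3; b=3
n=-1: odd, res = 3*2+(-1) = 5; b=4
n=-3: odd, res = 5*2+(-3) = 7; b=5
n=6: not odd, res = 7-1 = 6; b=11
n=4: not odd, res = 6-1 = 5; b=15
res-b = 5-15 = -10

-10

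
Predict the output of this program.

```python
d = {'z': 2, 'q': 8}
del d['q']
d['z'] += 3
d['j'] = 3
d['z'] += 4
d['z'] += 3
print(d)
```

{'z': 12, 'j': 3}

del 'q' → {'z': 2}
d['z'] = 2+3 = 5 → {'z': 5}
d['j'] = 3 → {'z': 5, 'j': 3}
d['z'] = 5+4 = 9 → {'z': 9, 'j': 3}
d['z'] = 9+3 = 12 → {'z': 12, 'j': 3}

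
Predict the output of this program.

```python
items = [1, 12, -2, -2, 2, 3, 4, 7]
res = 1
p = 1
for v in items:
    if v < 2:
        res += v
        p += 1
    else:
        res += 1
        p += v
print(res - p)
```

-29

v=1: <2, res = 1+1 = 2; p=2
v=12: not <2, res = 2+1 = 3; p=14
v=-2: <2, res = 3+(-2) = 1; p=15
v=-2: <2, res = 1+(-2) = -1; p=16
v=2: not <2, res = (-1)+1 = 0; p=18
v=3: not <2, res = 0+1 = 1; p=21
v=4: not <2, res = 1+1 = 2; p=25
v=7: not <2, res = 2+1 = 3; p=32
res-p = 3-32 = -29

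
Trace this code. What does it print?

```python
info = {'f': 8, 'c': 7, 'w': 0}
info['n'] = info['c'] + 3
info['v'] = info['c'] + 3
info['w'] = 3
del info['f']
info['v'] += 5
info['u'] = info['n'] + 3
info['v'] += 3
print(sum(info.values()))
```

info['n'] = info['c']+3 = 10 → {'f': 8, 'c': 7, 'w': 0, 'n': 10}
info['v'] = info['c']+3 = 10 → {'f': 8, 'c': 7, 'w': 0, 'n': 10, 'v': 10}
info['w'] = 3 → {'f': 8, 'c': 7, 'w': 3, 'n': 10, 'v': 10}
del 'f' → {'c': 7, 'w': 3, 'n': 10, 'v': 10}
info['v'] = 10+5 = 15 → {'c': 7, 'w': 3, 'n': 10, 'v': 15}
info['u'] = info['n']+3 = 13 → {'c': 7, 'w': 3, 'n': 10, 'v': 15, 'u': 13}
info['v'] = 15+3 = 18 → {'c': 7, 'w': 3, 'n': 10, 'v': 18, 'u': 13}
sum of values = 51

51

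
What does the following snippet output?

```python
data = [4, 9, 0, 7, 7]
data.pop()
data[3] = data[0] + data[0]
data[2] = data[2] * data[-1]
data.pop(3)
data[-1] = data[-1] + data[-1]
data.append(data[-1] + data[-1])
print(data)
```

pop() removes 7 → [4, 9, 0, 7]
data[3] = data[0]+data[0] = 4+4 = 8 → [4, 9, 0, 8]
data[2] = data[2]*data[-1] = 0*8 = 0 → [4, 9, 0, 8]
pop(3) removes 8 → [4, 9, 0]
data[-1] = data[-1]+data[-1] = 0+0 = 0 → [4, 9, 0]
append data[-1]+data[-1] = 0+0 = 0 → [4, 9, 0, 0]

[4, 9, 0, 0]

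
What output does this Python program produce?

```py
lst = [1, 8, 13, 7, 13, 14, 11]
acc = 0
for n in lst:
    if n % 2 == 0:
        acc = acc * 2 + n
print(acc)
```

n=1: not even
n=8: even, acc = 0*2+8 = 8
n=13: not even
n=7: not even
n=13: not even
n=14: even, acc = 8*2+14 = 30
n=11: not even

30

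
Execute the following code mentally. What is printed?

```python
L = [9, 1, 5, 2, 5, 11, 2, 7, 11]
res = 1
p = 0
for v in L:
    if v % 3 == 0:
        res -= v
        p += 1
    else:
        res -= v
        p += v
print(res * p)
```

-2340

v=9: %3==0, res = 1-9 = -8; p=1
v=1: not %3==0, res = (-8)-1 = -9; p=2
v=5: not %3==0, res = (-9)-5 = -14; p=7
v=2: not %3==0, res = (-14)-2 = -16; p=9
v=5: not %3==0, res = (-16)-5 = -21; p=14
v=11: not %3==0, res = (-21)-11 = -32; p=25
v=2: not %3==0, res = (-32)-2 = -34; p=27
v=7: not %3==0, res = (-34)-7 = -41; p=34
v=11: not %3==0, res = (-41)-11 = -52; p=45
res*p = (-52)*45 = -2340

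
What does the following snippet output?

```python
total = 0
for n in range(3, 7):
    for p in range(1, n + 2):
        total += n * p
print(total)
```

363

n=3,p=1: total = 0+3 = 3
n=3,p=2: total = 3+6 = 9
n=3,p=3: total = 9+9 = 18
n=3,p=4: total = 18+12 = 30
n=4,p=1: total = 30+4 = 34
n=4,p=2: total = 34+8 = 42
n=4,p=3: total = 42+12 = 54
n=4,p=4: total = 54+16 = 70
n=4,p=5: total = 70+20 = 90
n=5,p=1: total = 90+5 = 95
n=5,p=2: total = 95+10 = 105
n=5,p=3: total = 105+15 = 120
n=5,p=4: total = 120+20 = 140
n=5,p=5: total = 140+25 = 165
n=5,p=6: total = 165+30 = 195
n=6,p=1: total = 195+6 = 201
n=6,p=2: total = 201+12 = 213
n=6,p=3: total = 213+18 = 231
n=6,p=4: total = 231+24 = 255
n=6,p=5: total = 255+30 = 285
n=6,p=6: total = 285+36 = 321
n=6,p=7: total = 321+42 = 363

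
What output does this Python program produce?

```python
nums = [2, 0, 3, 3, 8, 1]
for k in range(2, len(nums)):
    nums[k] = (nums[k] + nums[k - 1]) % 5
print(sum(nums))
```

k=2: nums[2] = (3+0)%5 = 3 → [2, 0, 3, 3, 8, 1]
k=3: nums[3] = (3+3)%5 = 1 → [2, 0, 3, 1, 8, 1]
k=4: nums[4] = (8+1)%5 = 4 → [2, 0, 3, 1, 4, 1]
k=5: nums[5] = (1+4)%5 = 0 → [2, 0, 3, 1, 4, 0]
sum = 10

10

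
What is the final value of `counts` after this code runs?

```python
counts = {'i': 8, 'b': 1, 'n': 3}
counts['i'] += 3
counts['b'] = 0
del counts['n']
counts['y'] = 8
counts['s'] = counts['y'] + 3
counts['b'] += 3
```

{'i': 11, 'b': 3, 'y': 8, 's': 11}

counts['i'] = 8+3 = 11 → {'i': 11, 'b': 1, 'n': 3}
counts['b'] = 0 → {'i': 11, 'b': 0, 'n': 3}
del 'n' → {'i': 11, 'b': 0}
counts['y'] = 8 → {'i': 11, 'b': 0, 'y': 8}
counts['s'] = counts['y']+3 = 11 → {'i': 11, 'b': 0, 'y': 8, 's': 11}
counts['b'] = 0+3 = 3 → {'i': 11, 'b': 3, 'y': 8, 's': 11}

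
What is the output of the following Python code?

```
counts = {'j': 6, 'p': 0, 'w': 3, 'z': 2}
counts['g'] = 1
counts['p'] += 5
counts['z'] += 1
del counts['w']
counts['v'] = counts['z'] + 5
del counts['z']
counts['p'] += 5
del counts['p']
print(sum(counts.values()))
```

counts['g'] = 1 → {'j': 6, 'p': 0, 'w': 3, 'z': 2, 'g': 1}
counts['p'] = 0+5 = 5 → {'j': 6, 'p': 5, 'w': 3, 'z': 2, 'g': 1}
counts['z'] = 2+1 = 3 → {'j': 6, 'p': 5, 'w': 3, 'z': 3, 'g': 1}
del 'w' → {'j': 6, 'p': 5, 'z': 3, 'g': 1}
counts['v'] = counts['z']+5 = 8 → {'j': 6, 'p': 5, 'z': 3, 'g': 1, 'v': 8}
del 'z' → {'j': 6, 'p': 5, 'g': 1, 'v': 8}
counts['p'] = 5+5 = 10 → {'j': 6, 'p': 10, 'g': 1, 'v': 8}
del 'p' → {'j': 6, 'g': 1, 'v': 8}
sum of values = 15

15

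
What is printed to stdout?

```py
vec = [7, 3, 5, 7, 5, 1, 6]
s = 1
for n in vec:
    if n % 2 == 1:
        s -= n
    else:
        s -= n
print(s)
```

-33

n=7: odd, s = 1-7 = -6
n=3: odd, s = (-6)-3 = -9
n=5: odd, s = (-9)-5 = -14
n=7: odd, s = (-14)-7 = -21
n=5: odd, s = (-21)-5 = -26
n=1: odd, s = (-26)-1 = -27
n=6: not odd, s = (-27)-6 = -33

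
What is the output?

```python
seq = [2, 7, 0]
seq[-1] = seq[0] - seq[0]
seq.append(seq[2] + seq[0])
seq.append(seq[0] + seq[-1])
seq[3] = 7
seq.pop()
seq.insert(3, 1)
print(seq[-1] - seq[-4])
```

seq[-1] = seq[0]-seq[0] = 2-2 = 0 → [2, 7, 0]
append seq[2]+seq[0] = 0+2 = 2 → [2, 7, 0, 2]
append seq[0]+seq[-1] = 2+2 = 4 → [2, 7, 0, 2, 4]
seq[3] = 7 → [2, 7, 0, 7, 4]
pop() removes 4 → [2, 7, 0, 7]
insert 1 at 3 → [2, 7, 0, 1, 7]
seq[-1]-seq[-4] = 7-7 = 0

0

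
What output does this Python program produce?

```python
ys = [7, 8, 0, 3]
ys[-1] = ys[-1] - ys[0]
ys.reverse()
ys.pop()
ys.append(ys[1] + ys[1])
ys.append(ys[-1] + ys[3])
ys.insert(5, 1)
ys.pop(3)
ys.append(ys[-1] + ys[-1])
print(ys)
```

ys[-1] = ys[-1]-ys[0] = 3-7 = -4 → [7, 8, 0, -4]
reverse → [-4, 0, 8, 7]
pop() removes 7 → [-4, 0, 8]
append ys[1]+ys[1] = 0+0 = 0 → [-4, 0, 8, 0]
append ys[-1]+ys[3] = 0+0 = 0 → [-4, 0, 8, 0, 0]
insert 1 at 5 → [-4, 0, 8, 0, 0, 1]
pop(3) removes 0 → [-4, 0, 8, 0, 1]
append ys[-1]+ys[-1] = 1+1 = 2 → [-4, 0, 8, 0, 1, 2]

[-4, 0, 8, 0, 1, 2]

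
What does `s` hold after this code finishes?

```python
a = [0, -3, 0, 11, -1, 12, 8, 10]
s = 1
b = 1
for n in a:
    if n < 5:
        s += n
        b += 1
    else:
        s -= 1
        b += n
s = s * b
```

-322

n=0: <5, s = 1+0 = 1; b=2
n=-3: <5, s = 1+(-3) = -2; b=3
n=0: <5, s = (-2)+0 = -2; b=4
n=11: not <5, s = (-2)-1 = -3; b=15
n=-1: <5, s = (-3)+(-1) = -4; b=16
n=12: not <5, s = (-4)-1 = -5; b=28
n=8: not <5, s = (-5)-1 = -6; b=36
n=10: not <5, s = (-6)-1 = -7; b=46
s*b = (-7)*46 = -322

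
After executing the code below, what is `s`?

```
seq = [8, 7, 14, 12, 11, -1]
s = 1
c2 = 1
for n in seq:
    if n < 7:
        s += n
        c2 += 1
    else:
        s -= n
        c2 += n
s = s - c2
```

-106

n=8: not <7, s = 1-8 = -7; c2=9
n=7: not <7, s = (-7)-7 = -14; c2=16
n=14: not <7, s = (-14)-14 = -28; c2=30
n=12: not <7, s = (-28)-12 = -40; c2=42
n=11: not <7, s = (-40)-11 = -51; c2=53
n=-1: <7, s = (-51)+(-1) = -52; c2=54
s-c2 = (-52)-54 = -106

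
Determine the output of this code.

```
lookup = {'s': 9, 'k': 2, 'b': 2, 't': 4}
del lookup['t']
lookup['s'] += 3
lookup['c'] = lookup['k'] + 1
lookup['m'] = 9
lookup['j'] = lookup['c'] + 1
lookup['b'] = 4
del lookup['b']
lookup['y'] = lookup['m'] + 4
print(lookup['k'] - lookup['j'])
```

del 't' → {'s': 9, 'k': 2, 'b': 2}
lookup['s'] = 9+3 = 12 → {'s': 12, 'k': 2, 'b': 2}
lookup['c'] = lookup['k']+1 = 3 → {'s': 12, 'k': 2, 'b': 2, 'c': 3}
lookup['m'] = 9 → {'s': 12, 'k': 2, 'b': 2, 'c': 3, 'm': 9}
lookup['j'] = lookup['c']+1 = 4 → {'s': 12, 'k': 2, 'b': 2, 'c': 3, 'm': 9, 'j': 4}
lookup['b'] = 4 → {'s': 12, 'k': 2, 'b': 4, 'c': 3, 'm': 9, 'j': 4}
del 'b' → {'s': 12, 'k': 2, 'c': 3, 'm': 9, 'j': 4}
lookup['y'] = lookup['m']+4 = 13 → {'s': 12, 'k': 2, 'c': 3, 'm': 9, 'j': 4, 'y': 13}
lookup['k']-lookup['j'] = 2-4 = -2

-2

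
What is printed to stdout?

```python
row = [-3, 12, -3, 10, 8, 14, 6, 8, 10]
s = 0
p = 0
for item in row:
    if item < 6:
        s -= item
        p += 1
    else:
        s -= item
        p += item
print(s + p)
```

item=-3: <6, s = 0-(-3) = 3; p=1
item=12: not <6, s = 3-12 = -9; p=13
item=-3: <6, s = (-9)-(-3) = -6; p=14
item=10: not <6, s = (-6)-10 = -16; p=24
item=8: not <6, s = (-16)-8 = -24; p=32
item=14: not <6, s = (-24)-14 = -38; p=46
item=6: not <6, s = (-38)-6 = -44; p=52
item=8: not <6, s = (-44)-8 = -52; p=60
item=10: not <6, s = (-52)-10 = -62; p=70
s+p = (-62)+70 = 8

8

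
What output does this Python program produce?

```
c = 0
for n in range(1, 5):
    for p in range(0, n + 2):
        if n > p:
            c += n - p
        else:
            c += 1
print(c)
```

n=1,p=0: 1>0, c = 0+1 = 1
n=1,p=1: not 1>1, c = 1+1 = 2
n=1,p=2: not 1>2, c = 2+1 = 3
n=2,p=0: 2>0, c = 3+2 = 5
n=2,p=1: 2>1, c = 5+1 = 6
n=2,p=2: not 2>2, c = 6+1 = 7
n=2,p=3: not 2>3, c = 7+1 = 8
n=3,p=0: 3>0, c = 8+3 = 11
n=3,p=1: 3>1, c = 11+2 = 13
n=3,p=2: 3>2, c = 13+1 = 14
n=3,p=3: not 3>3, c = 14+1 = 15
n=3,p=4: not 3>4, c = 15+1 = 16
n=4,p=0: 4>0, c = 16+4 = 20
n=4,p=1: 4>1, c = 20+3 = 23
n=4,p=2: 4>2, c = 23+2 = 25
n=4,p=3: 4>3, c = 25+1 = 26
n=4,p=4: not 4>4, c = 26+1 = 27
n=4,p=5: not 4>5, c = 27+1 = 28

28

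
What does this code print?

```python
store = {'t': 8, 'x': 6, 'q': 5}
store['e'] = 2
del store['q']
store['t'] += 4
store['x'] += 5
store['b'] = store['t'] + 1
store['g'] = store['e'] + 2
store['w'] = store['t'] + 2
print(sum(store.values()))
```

56

store['e'] = 2 → {'t': 8, 'x': 6, 'q': 5, 'e': 2}
del 'q' → {'t': 8, 'x': 6, 'e': 2}
store['t'] = 8+4 = 12 → {'t': 12, 'x': 6, 'e': 2}
store['x'] = 6+5 = 11 → {'t': 12, 'x': 11, 'e': 2}
store['b'] = store['t']+1 = 13 → {'t': 12, 'x': 11, 'e': 2, 'b': 13}
store['g'] = store['e']+2 = 4 → {'t': 12, 'x': 11, 'e': 2, 'b': 13, 'g': 4}
store['w'] = store['t']+2 = 14 → {'t': 12, 'x': 11, 'e': 2, 'b': 13, 'g': 4, 'w': 14}
sum of values = 56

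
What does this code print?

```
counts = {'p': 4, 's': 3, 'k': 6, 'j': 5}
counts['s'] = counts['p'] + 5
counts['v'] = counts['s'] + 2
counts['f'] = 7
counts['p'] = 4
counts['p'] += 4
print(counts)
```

{'p': 8, 's': 9, 'k': 6, 'j': 5, 'v': 11, 'f': 7}

counts['s'] = counts['p']+5 = 9 → {'p': 4, 's': 9, 'k': 6, 'j': 5}
counts['v'] = counts['s']+2 = 11 → {'p': 4, 's': 9, 'k': 6, 'j': 5, 'v': 11}
counts['f'] = 7 → {'p': 4, 's': 9, 'k': 6, 'j': 5, 'v': 11, 'f': 7}
counts['p'] = 4 → {'p': 4, 's': 9, 'k': 6, 'j': 5, 'v': 11, 'f': 7}
counts['p'] = 4+4 = 8 → {'p': 8, 's': 9, 'k': 6, 'j': 5, 'v': 11, 'f': 7}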